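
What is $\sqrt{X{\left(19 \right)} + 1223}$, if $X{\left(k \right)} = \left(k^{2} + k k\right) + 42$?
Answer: $\sqrt{1987} \approx 44.576$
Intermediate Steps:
$X{\left(k \right)} = 42 + 2 k^{2}$ ($X{\left(k \right)} = \left(k^{2} + k^{2}\right) + 42 = 2 k^{2} + 42 = 42 + 2 k^{2}$)
$\sqrt{X{\left(19 \right)} + 1223} = \sqrt{\left(42 + 2 \cdot 19^{2}\right) + 1223} = \sqrt{\left(42 + 2 \cdot 361\right) + 1223} = \sqrt{\left(42 + 722\right) + 1223} = \sqrt{764 + 1223} = \sqrt{1987}$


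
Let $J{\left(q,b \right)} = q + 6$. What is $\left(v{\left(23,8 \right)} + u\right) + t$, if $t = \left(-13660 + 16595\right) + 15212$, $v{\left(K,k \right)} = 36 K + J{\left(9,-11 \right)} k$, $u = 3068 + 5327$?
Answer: $27490$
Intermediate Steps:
$u = 8395$
$J{\left(q,b \right)} = 6 + q$
$v{\left(K,k \right)} = 15 k + 36 K$ ($v{\left(K,k \right)} = 36 K + \left(6 + 9\right) k = 36 K + 15 k = 15 k + 36 K$)
$t = 18147$ ($t = 2935 + 15212 = 18147$)
$\left(v{\left(23,8 \right)} + u\right) + t = \left(\left(15 \cdot 8 + 36 \cdot 23\right) + 8395\right) + 18147 = \left(\left(120 + 828\right) + 8395\right) + 18147 = \left(948 + 8395\right) + 18147 = 9343 + 18147 = 27490$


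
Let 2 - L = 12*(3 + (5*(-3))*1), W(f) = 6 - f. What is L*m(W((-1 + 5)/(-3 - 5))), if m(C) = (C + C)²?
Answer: 24674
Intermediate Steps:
m(C) = 4*C² (m(C) = (2*C)² = 4*C²)
L = 146 (L = 2 - 12*(3 + (5*(-3))*1) = 2 - 12*(3 - 15*1) = 2 - 12*(3 - 15) = 2 - 12*(-12) = 2 - 1*(-144) = 2 + 144 = 146)
L*m(W((-1 + 5)/(-3 - 5))) = 146*(4*(6 - (-1 + 5)/(-3 - 5))²) = 146*(4*(6 - 4/(-8))²) = 146*(4*(6 - 4*(-1)/8)²) = 146*(4*(6 - 1*(-½))²) = 146*(4*(6 + ½)²) = 146*(4*(13/2)²) = 146*(4*(169/4)) = 146*169 = 24674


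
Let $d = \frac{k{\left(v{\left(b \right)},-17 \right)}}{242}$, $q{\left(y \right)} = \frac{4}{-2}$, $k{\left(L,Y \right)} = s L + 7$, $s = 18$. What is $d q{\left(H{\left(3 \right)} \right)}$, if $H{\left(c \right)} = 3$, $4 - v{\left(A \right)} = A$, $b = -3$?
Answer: $- \frac{133}{121} \approx -1.0992$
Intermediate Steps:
$v{\left(A \right)} = 4 - A$
$k{\left(L,Y \right)} = 7 + 18 L$ ($k{\left(L,Y \right)} = 18 L + 7 = 7 + 18 L$)
$q{\left(y \right)} = -2$ ($q{\left(y \right)} = 4 \left(- \frac{1}{2}\right) = -2$)
$d = \frac{133}{242}$ ($d = \frac{7 + 18 \left(4 - -3\right)}{242} = \left(7 + 18 \left(4 + 3\right)\right) \frac{1}{242} = \left(7 + 18 \cdot 7\right) \frac{1}{242} = \left(7 + 126\right) \frac{1}{242} = 133 \cdot \frac{1}{242} = \frac{133}{242} \approx 0.54959$)
$d q{\left(H{\left(3 \right)} \right)} = \frac{133}{242} \left(-2\right) = - \frac{133}{121}$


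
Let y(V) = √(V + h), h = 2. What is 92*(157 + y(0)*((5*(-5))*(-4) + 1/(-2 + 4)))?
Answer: 14444 + 9246*√2 ≈ 27520.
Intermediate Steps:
y(V) = √(2 + V) (y(V) = √(V + 2) = √(2 + V))
92*(157 + y(0)*((5*(-5))*(-4) + 1/(-2 + 4))) = 92*(157 + √(2 + 0)*((5*(-5))*(-4) + 1/(-2 + 4))) = 92*(157 + √2*(-25*(-4) + 1/2)) = 92*(157 + √2*(100 + ½)) = 92*(157 + √2*(201/2)) = 92*(157 + 201*√2/2) = 14444 + 9246*√2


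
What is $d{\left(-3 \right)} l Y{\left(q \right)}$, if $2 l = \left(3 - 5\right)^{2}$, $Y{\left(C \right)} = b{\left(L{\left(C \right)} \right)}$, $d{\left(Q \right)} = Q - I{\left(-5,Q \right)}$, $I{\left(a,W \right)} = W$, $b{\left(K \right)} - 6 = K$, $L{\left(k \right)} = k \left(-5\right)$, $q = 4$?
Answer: $0$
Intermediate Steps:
$L{\left(k \right)} = - 5 k$
$b{\left(K \right)} = 6 + K$
$d{\left(Q \right)} = 0$ ($d{\left(Q \right)} = Q - Q = 0$)
$Y{\left(C \right)} = 6 - 5 C$
$l = 2$ ($l = \frac{\left(3 - 5\right)^{2}}{2} = \frac{\left(-2\right)^{2}}{2} = \frac{1}{2} \cdot 4 = 2$)
$d{\left(-3 \right)} l Y{\left(q \right)} = 0 \cdot 2 \left(6 - 20\right) = 0 \left(6 - 20\right) = 0 \left(-14\right) = 0$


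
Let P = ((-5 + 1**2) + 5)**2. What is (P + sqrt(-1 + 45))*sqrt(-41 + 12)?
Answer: I*(sqrt(29) + 2*sqrt(319)) ≈ 41.106*I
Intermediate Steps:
P = 1 (P = ((-5 + 1) + 5)**2 = (-4 + 5)**2 = 1**2 = 1)
(P + sqrt(-1 + 45))*sqrt(-41 + 12) = (1 + sqrt(-1 + 45))*sqrt(-41 + 12) = (1 + sqrt(44))*sqrt(-29) = (1 + 2*sqrt(11))*(I*sqrt(29)) = I*sqrt(29)*(1 + 2*sqrt(11))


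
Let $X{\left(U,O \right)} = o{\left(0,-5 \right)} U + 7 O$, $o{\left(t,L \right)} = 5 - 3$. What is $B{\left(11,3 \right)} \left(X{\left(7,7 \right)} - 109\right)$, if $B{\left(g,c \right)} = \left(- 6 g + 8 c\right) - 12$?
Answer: $2484$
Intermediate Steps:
$o{\left(t,L \right)} = 2$ ($o{\left(t,L \right)} = 5 - 3 = 2$)
$X{\left(U,O \right)} = 2 U + 7 O$
$B{\left(g,c \right)} = -12 - 6 g + 8 c$
$B{\left(11,3 \right)} \left(X{\left(7,7 \right)} - 109\right) = \left(-12 - 66 + 8 \cdot 3\right) \left(\left(2 \cdot 7 + 7 \cdot 7\right) - 109\right) = \left(-12 - 66 + 24\right) \left(\left(14 + 49\right) - 109\right) = - 54 \left(63 - 109\right) = \left(-54\right) \left(-46\right) = 2484$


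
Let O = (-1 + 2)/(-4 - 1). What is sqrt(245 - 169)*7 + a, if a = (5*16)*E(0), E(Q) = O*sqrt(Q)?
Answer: 14*sqrt(19) ≈ 61.025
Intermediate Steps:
O = -1/5 (O = 1/(-5) = 1*(-1/5) = -1/5 ≈ -0.20000)
E(Q) = -sqrt(Q)/5
a = 0 (a = (5*16)*(-sqrt(0)/5) = 80*(-1/5*0) = 80*0 = 0)
sqrt(245 - 169)*7 + a = sqrt(245 - 169)*7 + 0 = sqrt(76)*7 + 0 = (2*sqrt(19))*7 + 0 = 14*sqrt(19) + 0 = 14*sqrt(19)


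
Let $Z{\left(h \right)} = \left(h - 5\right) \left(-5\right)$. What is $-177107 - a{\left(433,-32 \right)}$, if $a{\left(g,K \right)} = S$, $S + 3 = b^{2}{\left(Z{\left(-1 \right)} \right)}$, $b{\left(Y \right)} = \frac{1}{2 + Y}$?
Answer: $- \frac{181354497}{1024} \approx -1.771 \cdot 10^{5}$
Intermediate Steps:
$Z{\left(h \right)} = 25 - 5 h$ ($Z{\left(h \right)} = \left(-5 + h\right) \left(-5\right) = 25 - 5 h$)
$S = - \frac{3071}{1024}$ ($S = -3 + \left(\frac{1}{2 + \left(25 - -5\right)}\right)^{2} = -3 + \left(\frac{1}{2 + \left(25 + 5\right)}\right)^{2} = -3 + \left(\frac{1}{2 + 30}\right)^{2} = -3 + \left(\frac{1}{32}\right)^{2} = -3 + \frac{1}{1024} = - \frac{3071}{1024} \approx -2.999$)
$a{\left(g,K \right)} = - \frac{3071}{1024}$
$-177107 - a{\left(433,-32 \right)} = -177107 - - \frac{3071}{1024} = -177107 + \frac{3071}{1024} = - \frac{181354497}{1024}$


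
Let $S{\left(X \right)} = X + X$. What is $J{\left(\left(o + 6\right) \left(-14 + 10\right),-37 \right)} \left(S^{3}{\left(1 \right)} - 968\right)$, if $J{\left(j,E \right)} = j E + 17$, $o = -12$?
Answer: $836160$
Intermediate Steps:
$J{\left(j,E \right)} = 17 + E j$ ($J{\left(j,E \right)} = E j + 17 = 17 + E j$)
$S{\left(X \right)} = 2 X$
$J{\left(\left(o + 6\right) \left(-14 + 10\right),-37 \right)} \left(S^{3}{\left(1 \right)} - 968\right) = \left(17 - 37 \left(-12 + 6\right) \left(-14 + 10\right)\right) \left(\left(2 \cdot 1\right)^{3} - 968\right) = \left(17 - 37 \left(\left(-6\right) \left(-4\right)\right)\right) \left(2^{3} - 968\right) = \left(17 - 888\right) \left(8 - 968\right) = \left(17 - 888\right) \left(-960\right) = \left(-871\right) \left(-960\right) = 836160$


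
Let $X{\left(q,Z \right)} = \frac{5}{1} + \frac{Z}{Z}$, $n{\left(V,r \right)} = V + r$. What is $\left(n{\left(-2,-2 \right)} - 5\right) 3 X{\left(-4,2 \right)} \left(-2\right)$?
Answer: $324$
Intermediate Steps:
$X{\left(q,Z \right)} = 6$ ($X{\left(q,Z \right)} = 5 \cdot 1 + 1 = 5 + 1 = 6$)
$\left(n{\left(-2,-2 \right)} - 5\right) 3 X{\left(-4,2 \right)} \left(-2\right) = \left(\left(-2 - 2\right) - 5\right) 3 \cdot 6 \left(-2\right) = \left(-4 - 5\right) 3 \cdot 6 \left(-2\right) = \left(-9\right) 3 \cdot 6 \left(-2\right) = \left(-27\right) 6 \left(-2\right) = \left(-162\right) \left(-2\right) = 324$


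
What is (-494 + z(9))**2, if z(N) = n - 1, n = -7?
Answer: 252004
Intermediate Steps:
z(N) = -8 (z(N) = -7 - 1 = -8)
(-494 + z(9))**2 = (-494 - 8)**2 = (-502)**2 = 252004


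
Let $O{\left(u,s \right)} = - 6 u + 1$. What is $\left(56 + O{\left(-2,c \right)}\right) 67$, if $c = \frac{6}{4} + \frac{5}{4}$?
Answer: $4623$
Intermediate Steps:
$c = \frac{11}{4}$ ($c = 6 \cdot \frac{1}{4} + 5 \cdot \frac{1}{4} = \frac{3}{2} + \frac{5}{4} = \frac{11}{4} \approx 2.75$)
$O{\left(u,s \right)} = 1 - 6 u$
$\left(56 + O{\left(-2,c \right)}\right) 67 = \left(56 + \left(1 - -12\right)\right) 67 = \left(56 + \left(1 + 12\right)\right) 67 = \left(56 + 13\right) 67 = 69 \cdot 67 = 4623$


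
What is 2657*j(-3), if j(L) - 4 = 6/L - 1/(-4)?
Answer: 23913/4 ≈ 5978.3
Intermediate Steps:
j(L) = 17/4 + 6/L (j(L) = 4 + (6/L - 1/(-4)) = 4 + (6/L - 1*(-¼)) = 4 + (6/L + ¼) = 4 + (¼ + 6/L) = 17/4 + 6/L)
2657*j(-3) = 2657*(17/4 + 6/(-3)) = 2657*(17/4 + 6*(-⅓)) = 2657*(17/4 - 2) = 2657*(9/4) = 23913/4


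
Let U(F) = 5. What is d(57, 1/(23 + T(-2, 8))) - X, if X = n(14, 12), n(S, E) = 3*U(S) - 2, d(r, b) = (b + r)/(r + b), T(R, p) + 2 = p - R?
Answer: -12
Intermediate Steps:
T(R, p) = -2 + p - R (T(R, p) = -2 + (p - R) = -2 + p - R)
d(r, b) = 1 (d(r, b) = (b + r)/(b + r) = 1)
n(S, E) = 13 (n(S, E) = 3*5 - 2 = 15 - 2 = 13)
X = 13
d(57, 1/(23 + T(-2, 8))) - X = 1 - 1*13 = 1 - 13 = -12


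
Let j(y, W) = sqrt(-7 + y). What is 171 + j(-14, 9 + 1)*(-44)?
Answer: 171 - 44*I*sqrt(21) ≈ 171.0 - 201.63*I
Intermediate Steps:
171 + j(-14, 9 + 1)*(-44) = 171 + sqrt(-7 - 14)*(-44) = 171 + sqrt(-21)*(-44) = 171 + (I*sqrt(21))*(-44) = 171 - 44*I*sqrt(21)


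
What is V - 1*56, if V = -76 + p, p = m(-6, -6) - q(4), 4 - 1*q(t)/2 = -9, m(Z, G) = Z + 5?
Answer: -159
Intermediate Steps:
m(Z, G) = 5 + Z
q(t) = 26 (q(t) = 8 - 2*(-9) = 8 + 18 = 26)
p = -27 (p = (5 - 6) - 1*26 = -1 - 26 = -27)
V = -103 (V = -76 - 27 = -103)
V - 1*56 = -103 - 1*56 = -103 - 56 = -159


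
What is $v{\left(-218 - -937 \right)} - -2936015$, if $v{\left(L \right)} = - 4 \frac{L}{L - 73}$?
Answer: $\frac{948331407}{323} \approx 2.936 \cdot 10^{6}$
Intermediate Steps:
$v{\left(L \right)} = - \frac{4 L}{-73 + L}$ ($v{\left(L \right)} = - 4 \frac{L}{-73 + L} = - \frac{4 L}{-73 + L}$)
$v{\left(-218 - -937 \right)} - -2936015 = - \frac{4 \left(-218 - -937\right)}{-73 - -719} - -2936015 = - \frac{4 \left(-218 + 937\right)}{-73 + \left(-218 + 937\right)} + 2936015 = \left(-4\right) 719 \frac{1}{-73 + 719} + 2936015 = \left(-4\right) 719 \cdot \frac{1}{646} + 2936015 = - \frac{1438}{323} + 2936015 = \frac{948331407}{323}$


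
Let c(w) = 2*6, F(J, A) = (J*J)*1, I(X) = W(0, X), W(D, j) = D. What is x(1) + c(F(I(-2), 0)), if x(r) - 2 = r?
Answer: 15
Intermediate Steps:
I(X) = 0
x(r) = 2 + r
F(J, A) = J² (F(J, A) = J²*1 = J²)
c(w) = 12
x(1) + c(F(I(-2), 0)) = (2 + 1) + 12 = 3 + 12 = 15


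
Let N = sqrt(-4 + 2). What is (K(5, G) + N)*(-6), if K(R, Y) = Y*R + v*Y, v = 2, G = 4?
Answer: -168 - 6*I*sqrt(2) ≈ -168.0 - 8.4853*I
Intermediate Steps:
K(R, Y) = 2*Y + R*Y (K(R, Y) = Y*R + 2*Y = R*Y + 2*Y = 2*Y + R*Y)
N = I*sqrt(2) (N = sqrt(-2) = I*sqrt(2) ≈ 1.4142*I)
(K(5, G) + N)*(-6) = (4*(2 + 5) + I*sqrt(2))*(-6) = (4*7 + I*sqrt(2))*(-6) = (28 + I*sqrt(2))*(-6) = -168 - 6*I*sqrt(2)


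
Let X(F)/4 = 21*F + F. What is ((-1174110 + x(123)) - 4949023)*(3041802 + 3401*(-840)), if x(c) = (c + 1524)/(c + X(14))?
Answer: -1534600780024416/1355 ≈ -1.1325e+12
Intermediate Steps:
X(F) = 88*F (X(F) = 4*(21*F + F) = 4*(22*F) = 88*F)
x(c) = (1524 + c)/(1232 + c) (x(c) = (c + 1524)/(c + 88*14) = (1524 + c)/(c + 1232) = (1524 + c)/(1232 + c))
((-1174110 + x(123)) - 4949023)*(3041802 + 3401*(-840)) = ((-1174110 + (1524 + 123)/(1232 + 123)) - 4949023)*(3041802 + 3401*(-840)) = ((-1174110 + 1647/1355) - 4949023)*(3041802 - 2856840) = ((-1174110 + (1/1355)*1647) - 4949023)*184962 = ((-1174110 + 1647/1355) - 4949023)*184962 = (-1590917403/1355 - 4949023)*184962 = -8296843568/1355*184962 = -1534600780024416/1355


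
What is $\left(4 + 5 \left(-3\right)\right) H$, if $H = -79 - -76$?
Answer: $33$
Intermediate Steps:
$H = -3$ ($H = -79 + 76 = -3$)
$\left(4 + 5 \left(-3\right)\right) H = \left(4 + 5 \left(-3\right)\right) \left(-3\right) = \left(4 - 15\right) \left(-3\right) = \left(-11\right) \left(-3\right) = 33$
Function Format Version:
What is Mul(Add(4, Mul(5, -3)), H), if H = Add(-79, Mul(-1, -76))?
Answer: 33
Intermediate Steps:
H = -3 (H = Add(-79, 76) = -3)
Mul(Add(4, Mul(5, -3)), H) = Mul(Add(4, Mul(5, -3)), -3) = Mul(Add(4, -15), -3) = Mul(-11, -3) = 33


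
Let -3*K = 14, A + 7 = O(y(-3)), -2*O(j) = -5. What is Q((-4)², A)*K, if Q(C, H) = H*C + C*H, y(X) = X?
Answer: 672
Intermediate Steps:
O(j) = 5/2 (O(j) = -½*(-5) = 5/2)
A = -9/2 (A = -7 + 5/2 = -9/2 ≈ -4.5000)
K = -14/3 (K = -⅓*14 = -14/3 ≈ -4.6667)
Q(C, H) = 2*C*H (Q(C, H) = C*H + C*H = 2*C*H)
Q((-4)², A)*K = (2*(-4)²*(-9/2))*(-14/3) = (2*16*(-9/2))*(-14/3) = -144*(-14/3) = 672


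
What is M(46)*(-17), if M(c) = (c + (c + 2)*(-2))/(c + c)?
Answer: 425/46 ≈ 9.2391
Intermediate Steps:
M(c) = (-4 - c)/(2*c) (M(c) = (c + (2 + c)*(-2))/((2*c)) = (c + (-4 - 2*c))*(1/(2*c)) = (-4 - c)*(1/(2*c)) = (-4 - c)/(2*c))
M(46)*(-17) = ((½)*(-4 - 1*46)/46)*(-17) = ((½)*(1/46)*(-4 - 46))*(-17) = ((½)*(1/46)*(-50))*(-17) = -25/46*(-17) = 425/46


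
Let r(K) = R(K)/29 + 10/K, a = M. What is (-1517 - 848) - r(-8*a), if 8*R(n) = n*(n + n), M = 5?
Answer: -275911/116 ≈ -2378.5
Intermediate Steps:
R(n) = n²/4 (R(n) = (n*(n + n))/8 = (n*(2*n))/8 = (2*n²)/8 = n²/4)
a = 5
r(K) = 10/K + K²/116 (r(K) = (K²/4)/29 + 10/K = (K²/4)*(1/29) + 10/K = K²/116 + 10/K = 10/K + K²/116)
(-1517 - 848) - r(-8*a) = (-1517 - 848) - (1160 + (-8*5)³)/(116*((-8*5))) = -2365 - (1160 + (-40)³)/(116*(-40)) = -2365 - (-1)*(1160 - 64000)/(116*40) = -2365 - (-1)*(-62840)/(116*40) = -2365 - 1*1571/116 = -2365 - 1571/116 = -275911/116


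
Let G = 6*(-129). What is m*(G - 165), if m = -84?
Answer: 78876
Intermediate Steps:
G = -774
m*(G - 165) = -84*(-774 - 165) = -84*(-939) = 78876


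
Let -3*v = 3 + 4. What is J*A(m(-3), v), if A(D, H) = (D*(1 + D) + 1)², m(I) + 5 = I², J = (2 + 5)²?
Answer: 21609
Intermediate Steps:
J = 49 (J = 7² = 49)
m(I) = -5 + I²
v = -7/3 (v = -(3 + 4)/3 = -⅓*7 = -7/3 ≈ -2.3333)
A(D, H) = (1 + D*(1 + D))²
J*A(m(-3), v) = 49*(1 + (-5 + (-3)²) + (-5 + (-3)²)²)² = 49*(1 + (-5 + 9) + (-5 + 9)²)² = 49*(1 + 4 + 4²)² = 49*(1 + 4 + 16)² = 49*21² = 49*441 = 21609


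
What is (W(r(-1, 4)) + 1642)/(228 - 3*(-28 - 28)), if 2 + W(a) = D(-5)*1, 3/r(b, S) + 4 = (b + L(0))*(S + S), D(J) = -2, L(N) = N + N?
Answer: 91/22 ≈ 4.1364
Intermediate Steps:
L(N) = 2*N
r(b, S) = 3/(-4 + 2*S*b) (r(b, S) = 3/(-4 + (b + 2*0)*(S + S)) = 3/(-4 + (b + 0)*(2*S)) = 3/(-4 + b*(2*S)) = 3/(-4 + 2*S*b))
W(a) = -4 (W(a) = -2 - 2*1 = -2 - 2 = -4)
(W(r(-1, 4)) + 1642)/(228 - 3*(-28 - 28)) = (-4 + 1642)/(228 - 3*(-28 - 28)) = 1638/(228 - 3*(-56)) = 1638/(228 + 168) = 1638/396 = 1638*(1/396) = 91/22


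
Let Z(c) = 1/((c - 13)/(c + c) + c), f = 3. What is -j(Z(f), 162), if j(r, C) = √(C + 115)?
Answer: -√277 ≈ -16.643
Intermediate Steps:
Z(c) = 1/(c + (-13 + c)/(2*c)) (Z(c) = 1/((-13 + c)/((2*c)) + c) = 1/((-13 + c)*(1/(2*c)) + c) = 1/((-13 + c)/(2*c) + c) = 1/(c + (-13 + c)/(2*c)))
j(r, C) = √(115 + C)
-j(Z(f), 162) = -√(115 + 162) = -√277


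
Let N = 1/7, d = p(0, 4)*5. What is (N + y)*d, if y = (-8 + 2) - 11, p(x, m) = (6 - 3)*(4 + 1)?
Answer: -8850/7 ≈ -1264.3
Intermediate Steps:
p(x, m) = 15 (p(x, m) = 3*5 = 15)
d = 75 (d = 15*5 = 75)
N = ⅐ ≈ 0.14286
y = -17 (y = -6 - 11 = -17)
(N + y)*d = (⅐ - 17)*75 = -118/7*75 = -8850/7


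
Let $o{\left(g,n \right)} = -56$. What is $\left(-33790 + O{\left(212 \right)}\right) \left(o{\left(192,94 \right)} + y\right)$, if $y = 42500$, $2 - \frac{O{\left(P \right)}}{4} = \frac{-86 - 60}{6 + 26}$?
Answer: $-1433068605$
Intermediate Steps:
$O{\left(P \right)} = \frac{105}{4}$ ($O{\left(P \right)} = 8 - 4 \frac{-86 - 60}{6 + 26} = 8 - 4 \left(- \frac{146}{32}\right) = 8 - 4 \left(\left(-146\right) \frac{1}{32}\right) = 8 - - \frac{73}{4} = 8 + \frac{73}{4} = \frac{105}{4}$)
$\left(-33790 + O{\left(212 \right)}\right) \left(o{\left(192,94 \right)} + y\right) = \left(-33790 + \frac{105}{4}\right) \left(-56 + 42500\right) = \left(- \frac{135055}{4}\right) 42444 = -1433068605$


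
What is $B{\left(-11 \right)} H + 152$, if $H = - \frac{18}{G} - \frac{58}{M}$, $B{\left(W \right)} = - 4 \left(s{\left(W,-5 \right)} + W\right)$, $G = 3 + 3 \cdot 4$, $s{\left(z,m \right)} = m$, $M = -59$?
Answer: $\frac{40744}{295} \approx 138.12$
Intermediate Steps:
$G = 15$ ($G = 3 + 12 = 15$)
$B{\left(W \right)} = 20 - 4 W$ ($B{\left(W \right)} = - 4 \left(-5 + W\right) = 20 - 4 W$)
$H = - \frac{64}{295}$ ($H = - \frac{18}{15} - \frac{58}{-59} = \left(-18\right) \frac{1}{15} - - \frac{58}{59} = - \frac{6}{5} + \frac{58}{59} = - \frac{64}{295} \approx -0.21695$)
$B{\left(-11 \right)} H + 152 = \left(20 - -44\right) \left(- \frac{64}{295}\right) + 152 = \left(20 + 44\right) \left(- \frac{64}{295}\right) + 152 = 64 \left(- \frac{64}{295}\right) + 152 = - \frac{4096}{295} + 152 = \frac{40744}{295}$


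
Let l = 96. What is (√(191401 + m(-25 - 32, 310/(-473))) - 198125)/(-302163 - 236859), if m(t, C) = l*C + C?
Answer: 198125/539022 - √42807731219/254957406 ≈ 0.36675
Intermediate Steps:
m(t, C) = 97*C (m(t, C) = 96*C + C = 97*C)
(√(191401 + m(-25 - 32, 310/(-473))) - 198125)/(-302163 - 236859) = (√(191401 + 97*(310/(-473))) - 198125)/(-302163 - 236859) = (√(191401 + 97*(310*(-1/473))) - 198125)/(-539022) = (√(191401 + 97*(-310/473)) - 198125)*(-1/539022) = (√(191401 - 30070/473) - 198125)*(-1/539022) = (√(90502603/473) - 198125)*(-1/539022) = (√42807731219/473 - 198125)*(-1/539022) = (-198125 + √42807731219/473)*(-1/539022) = 198125/539022 - √42807731219/254957406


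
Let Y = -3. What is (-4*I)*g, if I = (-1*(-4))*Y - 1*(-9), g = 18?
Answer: 216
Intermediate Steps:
I = -3 (I = -1*(-4)*(-3) - 1*(-9) = 4*(-3) + 9 = -12 + 9 = -3)
(-4*I)*g = -4*(-3)*18 = 12*18 = 216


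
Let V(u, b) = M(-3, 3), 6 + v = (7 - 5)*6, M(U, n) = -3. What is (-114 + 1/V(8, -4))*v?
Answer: -686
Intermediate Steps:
v = 6 (v = -6 + (7 - 5)*6 = -6 + 2*6 = -6 + 12 = 6)
V(u, b) = -3
(-114 + 1/V(8, -4))*v = (-114 + 1/(-3))*6 = (-114 - 1/3)*6 = -343/3*6 = -686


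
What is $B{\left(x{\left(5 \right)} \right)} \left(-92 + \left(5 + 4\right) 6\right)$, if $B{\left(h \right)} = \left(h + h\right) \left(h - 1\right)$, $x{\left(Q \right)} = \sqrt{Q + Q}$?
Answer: $-760 + 76 \sqrt{10} \approx -519.67$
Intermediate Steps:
$x{\left(Q \right)} = \sqrt{2} \sqrt{Q}$ ($x{\left(Q \right)} = \sqrt{2 Q} = \sqrt{2} \sqrt{Q}$)
$B{\left(h \right)} = 2 h \left(-1 + h\right)$
$B{\left(x{\left(5 \right)} \right)} \left(-92 + \left(5 + 4\right) 6\right) = 2 \sqrt{2} \sqrt{5} \left(-1 + \sqrt{2} \sqrt{5}\right) \left(-92 + \left(5 + 4\right) 6\right) = 2 \sqrt{10} \left(-1 + \sqrt{10}\right) \left(-92 + 9 \cdot 6\right) = 2 \sqrt{10} \left(-1 + \sqrt{10}\right) \left(-92 + 54\right) = 2 \sqrt{10} \left(-1 + \sqrt{10}\right) \left(-38\right) = - 76 \sqrt{10} \left(-1 + \sqrt{10}\right)$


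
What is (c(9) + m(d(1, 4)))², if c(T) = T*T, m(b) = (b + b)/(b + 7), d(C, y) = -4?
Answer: 55225/9 ≈ 6136.1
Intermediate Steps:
m(b) = 2*b/(7 + b) (m(b) = (2*b)/(7 + b) = 2*b/(7 + b))
c(T) = T²
(c(9) + m(d(1, 4)))² = (9² + 2*(-4)/(7 - 4))² = (81 + 2*(-4)/3)² = (81 + 2*(-4)*(⅓))² = (81 - 8/3)² = (235/3)² = 55225/9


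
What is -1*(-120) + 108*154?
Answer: 16752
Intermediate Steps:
-1*(-120) + 108*154 = 120 + 16632 = 16752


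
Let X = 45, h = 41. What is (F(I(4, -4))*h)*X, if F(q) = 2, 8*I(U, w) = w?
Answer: 3690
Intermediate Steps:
I(U, w) = w/8
(F(I(4, -4))*h)*X = (2*41)*45 = 82*45 = 3690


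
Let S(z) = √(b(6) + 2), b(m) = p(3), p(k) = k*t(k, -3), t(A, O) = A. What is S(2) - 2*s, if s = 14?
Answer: -28 + √11 ≈ -24.683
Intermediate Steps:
p(k) = k² (p(k) = k*k = k²)
b(m) = 9 (b(m) = 3² = 9)
S(z) = √11 (S(z) = √(9 + 2) = √11)
S(2) - 2*s = √11 - 2*14 = √11 - 28 = -28 + √11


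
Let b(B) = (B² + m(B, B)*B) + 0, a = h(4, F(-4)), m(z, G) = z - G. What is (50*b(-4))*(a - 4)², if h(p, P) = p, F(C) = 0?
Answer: 0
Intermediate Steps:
a = 4
b(B) = B² (b(B) = (B² + (B - B)*B) + 0 = (B² + 0*B) + 0 = (B² + 0) + 0 = B² + 0 = B²)
(50*b(-4))*(a - 4)² = (50*(-4)²)*(4 - 4)² = (50*16)*0² = 800*0 = 0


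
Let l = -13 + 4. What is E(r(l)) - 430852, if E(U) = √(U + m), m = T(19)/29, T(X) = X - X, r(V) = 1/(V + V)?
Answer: -430852 + I*√2/6 ≈ -4.3085e+5 + 0.2357*I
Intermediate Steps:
l = -9
r(V) = 1/(2*V)
T(X) = 0
m = 0 (m = 0/29 = 0*(1/29) = 0)
E(U) = √U (E(U) = √(U + 0) = √U)
E(r(l)) - 430852 = √((½)/(-9)) - 430852 = √((½)*(-⅑)) - 430852 = √(-1/18) - 430852 = I*√2/6 - 430852 = -430852 + I*√2/6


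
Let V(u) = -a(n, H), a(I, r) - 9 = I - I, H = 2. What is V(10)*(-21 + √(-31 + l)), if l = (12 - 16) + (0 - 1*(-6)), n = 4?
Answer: 189 - 9*I*√29 ≈ 189.0 - 48.466*I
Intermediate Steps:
a(I, r) = 9 (a(I, r) = 9 + (I - I) = 9 + 0 = 9)
V(u) = -9 (V(u) = -1*9 = -9)
l = 2 (l = -4 + (0 + 6) = -4 + 6 = 2)
V(10)*(-21 + √(-31 + l)) = -9*(-21 + √(-31 + 2)) = -9*(-21 + √(-29)) = -9*(-21 + I*√29) = 189 - 9*I*√29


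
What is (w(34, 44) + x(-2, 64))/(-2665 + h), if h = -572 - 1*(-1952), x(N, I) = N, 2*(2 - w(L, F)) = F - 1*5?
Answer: 39/2570 ≈ 0.015175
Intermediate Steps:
w(L, F) = 9/2 - F/2 (w(L, F) = 2 - (F - 1*5)/2 = 2 - (F - 5)/2 = 2 - (-5 + F)/2 = 2 + (5/2 - F/2) = 9/2 - F/2)
h = 1380 (h = -572 + 1952 = 1380)
(w(34, 44) + x(-2, 64))/(-2665 + h) = ((9/2 - ½*44) - 2)/(-2665 + 1380) = ((9/2 - 22) - 2)/(-1285) = (-35/2 - 2)*(-1/1285) = -39/2*(-1/1285) = 39/2570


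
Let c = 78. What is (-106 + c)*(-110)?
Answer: 3080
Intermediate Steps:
(-106 + c)*(-110) = (-106 + 78)*(-110) = -28*(-110) = 3080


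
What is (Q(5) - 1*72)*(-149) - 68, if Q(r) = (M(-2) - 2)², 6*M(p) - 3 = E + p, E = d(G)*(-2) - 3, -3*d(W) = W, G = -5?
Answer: 762736/81 ≈ 9416.5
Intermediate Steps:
d(W) = -W/3
E = -19/3 (E = -⅓*(-5)*(-2) - 3 = (5/3)*(-2) - 3 = -10/3 - 3 = -19/3 ≈ -6.3333)
M(p) = -5/9 + p/6 (M(p) = ½ + (-19/3 + p)/6 = ½ + (-19/18 + p/6) = -5/9 + p/6)
Q(r) = 676/81 (Q(r) = ((-5/9 + (⅙)*(-2)) - 2)² = ((-5/9 - ⅓) - 2)² = (-8/9 - 2)² = (-26/9)² = 676/81)
(Q(5) - 1*72)*(-149) - 68 = (676/81 - 1*72)*(-149) - 68 = (676/81 - 72)*(-149) - 68 = -5156/81*(-149) - 68 = 768244/81 - 68 = 762736/81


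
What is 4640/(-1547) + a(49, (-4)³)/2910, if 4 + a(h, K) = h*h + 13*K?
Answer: -2216269/900354 ≈ -2.4616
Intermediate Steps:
a(h, K) = -4 + h² + 13*K (a(h, K) = -4 + (h*h + 13*K) = -4 + (h² + 13*K) = -4 + h² + 13*K)
4640/(-1547) + a(49, (-4)³)/2910 = 4640/(-1547) + (-4 + 49² + 13*(-4)³)/2910 = 4640*(-1/1547) + (-4 + 2401 + 13*(-64))*(1/2910) = -4640/1547 + (-4 + 2401 - 832)*(1/2910) = -4640/1547 + 1565*(1/2910) = -4640/1547 + 313/582 = -2216269/900354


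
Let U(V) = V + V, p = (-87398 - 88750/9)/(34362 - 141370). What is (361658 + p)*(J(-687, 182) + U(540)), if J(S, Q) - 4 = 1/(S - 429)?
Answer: 105339451029880511/268697088 ≈ 3.9204e+8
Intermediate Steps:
p = 218833/240768 (p = (-87398 - 88750/9)/(-107008) = (-87398 - 8875*10/9)*(-1/107008) = (-87398 - 88750/9)*(-1/107008) = -875332/9*(-1/107008) = 218833/240768 ≈ 0.90890)
J(S, Q) = 4 + 1/(-429 + S) (J(S, Q) = 4 + 1/(S - 429) = 4 + 1/(-429 + S))
U(V) = 2*V
(361658 + p)*(J(-687, 182) + U(540)) = (361658 + 218833/240768)*((-1715 + 4*(-687))/(-429 - 687) + 2*540) = 87075892177*((-1715 - 2748)/(-1116) + 1080)/240768 = 87075892177*(-1/1116*(-4463) + 1080)/240768 = 87075892177*(4463/1116 + 1080)/240768 = (87075892177/240768)*(1209743/1116) = 105339451029880511/268697088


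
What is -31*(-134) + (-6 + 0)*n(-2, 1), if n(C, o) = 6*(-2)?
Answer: 4226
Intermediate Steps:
n(C, o) = -12
-31*(-134) + (-6 + 0)*n(-2, 1) = -31*(-134) + (-6 + 0)*(-12) = 4154 - 6*(-12) = 4154 + 72 = 4226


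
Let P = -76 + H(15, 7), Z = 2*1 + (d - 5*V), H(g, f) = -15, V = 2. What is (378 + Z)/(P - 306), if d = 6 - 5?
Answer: -371/397 ≈ -0.93451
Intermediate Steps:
d = 1
Z = -7 (Z = 2*1 + (1 - 5*2) = 2 + (1 - 10) = 2 - 9 = -7)
P = -91 (P = -76 - 15 = -91)
(378 + Z)/(P - 306) = (378 - 7)/(-91 - 306) = 371/(-397) = 371*(-1/397) = -371/397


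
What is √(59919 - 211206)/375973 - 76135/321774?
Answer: -76135/321774 + I*√151287/375973 ≈ -0.23661 + 0.0010345*I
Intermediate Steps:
√(59919 - 211206)/375973 - 76135/321774 = √(-151287)*(1/375973) - 76135*1/321774 = (I*√151287)*(1/375973) - 76135/321774 = I*√151287/375973 - 76135/321774 = -76135/321774 + I*√151287/375973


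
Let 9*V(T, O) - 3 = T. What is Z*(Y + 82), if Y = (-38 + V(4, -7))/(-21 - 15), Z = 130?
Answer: 1748695/162 ≈ 10794.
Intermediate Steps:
V(T, O) = 1/3 + T/9
Y = 335/324 (Y = (-38 + (1/3 + (1/9)*4))/(-21 - 15) = (-38 + (1/3 + 4/9))/(-36) = (-38 + 7/9)*(-1/36) = -335/9*(-1/36) = 335/324 ≈ 1.0340)
Z*(Y + 82) = 130*(335/324 + 82) = 130*(26903/324) = 1748695/162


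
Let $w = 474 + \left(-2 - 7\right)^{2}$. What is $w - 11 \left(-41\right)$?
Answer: $1006$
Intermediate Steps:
$w = 555$ ($w = 474 + \left(-9\right)^{2} = 474 + 81 = 555$)
$w - 11 \left(-41\right) = 555 - 11 \left(-41\right) = 555 - -451 = 555 + 451 = 1006$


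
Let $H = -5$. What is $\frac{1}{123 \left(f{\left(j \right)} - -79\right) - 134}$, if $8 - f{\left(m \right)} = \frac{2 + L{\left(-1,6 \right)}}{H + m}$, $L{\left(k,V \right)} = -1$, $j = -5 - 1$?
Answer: $\frac{11}{116360} \approx 9.4534 \cdot 10^{-5}$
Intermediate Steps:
$j = -6$ ($j = -5 - 1 = -6$)
$f{\left(m \right)} = 8 - \frac{1}{-5 + m}$ ($f{\left(m \right)} = 8 - \frac{2 - 1}{-5 + m} = 8 - 1 \frac{1}{-5 + m} = 8 - \frac{1}{-5 + m}$)
$\frac{1}{123 \left(f{\left(j \right)} - -79\right) - 134} = \frac{1}{123 \left(\frac{-41 + 8 \left(-6\right)}{-5 - 6} - -79\right) - 134} = \frac{1}{123 \left(\frac{-41 - 48}{-11} + 79\right) - 134} = \frac{1}{123 \left(\left(- \frac{1}{11}\right) \left(-89\right) + 79\right) - 134} = \frac{1}{123 \left(\frac{89}{11} + 79\right) - 134} = \frac{1}{123 \cdot \frac{958}{11} - 134} = \frac{1}{\frac{117834}{11} - 134} = \frac{1}{\frac{116360}{11}} = \frac{11}{116360}$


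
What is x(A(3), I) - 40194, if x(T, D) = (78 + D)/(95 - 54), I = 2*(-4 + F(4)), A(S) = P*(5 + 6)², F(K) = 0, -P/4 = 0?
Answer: -1647884/41 ≈ -40192.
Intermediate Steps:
P = 0 (P = -4*0 = 0)
A(S) = 0 (A(S) = 0*(5 + 6)² = 0*11² = 0*121 = 0)
I = -8 (I = 2*(-4 + 0) = 2*(-4) = -8)
x(T, D) = 78/41 + D/41 (x(T, D) = (78 + D)/41 = (78 + D)*(1/41) = 78/41 + D/41)
x(A(3), I) - 40194 = (78/41 + (1/41)*(-8)) - 40194 = (78/41 - 8/41) - 40194 = 70/41 - 40194 = -1647884/41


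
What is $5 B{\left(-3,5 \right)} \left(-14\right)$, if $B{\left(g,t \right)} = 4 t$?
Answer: $-1400$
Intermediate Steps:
$5 B{\left(-3,5 \right)} \left(-14\right) = 5 \cdot 4 \cdot 5 \left(-14\right) = 5 \cdot 20 \left(-14\right) = 100 \left(-14\right) = -1400$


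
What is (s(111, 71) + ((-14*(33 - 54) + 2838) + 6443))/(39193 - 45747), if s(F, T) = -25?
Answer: -4775/3277 ≈ -1.4571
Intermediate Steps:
(s(111, 71) + ((-14*(33 - 54) + 2838) + 6443))/(39193 - 45747) = (-25 + ((-14*(33 - 54) + 2838) + 6443))/(39193 - 45747) = (-25 + ((-14*(-21) + 2838) + 6443))/(-6554) = (-25 + ((294 + 2838) + 6443))*(-1/6554) = (-25 + (3132 + 6443))*(-1/6554) = (-25 + 9575)*(-1/6554) = 9550*(-1/6554) = -4775/3277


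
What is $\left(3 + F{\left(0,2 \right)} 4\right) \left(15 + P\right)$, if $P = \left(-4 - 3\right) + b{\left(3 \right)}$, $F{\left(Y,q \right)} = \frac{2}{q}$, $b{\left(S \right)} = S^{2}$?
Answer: $119$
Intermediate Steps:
$P = 2$ ($P = \left(-4 - 3\right) + 3^{2} = -7 + 9 = 2$)
$\left(3 + F{\left(0,2 \right)} 4\right) \left(15 + P\right) = \left(3 + \frac{2}{2} \cdot 4\right) \left(15 + 2\right) = \left(3 + 2 \cdot \frac{1}{2} \cdot 4\right) 17 = \left(3 + 1 \cdot 4\right) 17 = \left(3 + 4\right) 17 = 7 \cdot 17 = 119$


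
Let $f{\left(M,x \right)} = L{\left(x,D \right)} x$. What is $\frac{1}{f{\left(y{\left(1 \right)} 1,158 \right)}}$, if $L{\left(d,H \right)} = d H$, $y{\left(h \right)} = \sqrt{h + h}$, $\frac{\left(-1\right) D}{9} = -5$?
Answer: $\frac{1}{1123380} \approx 8.9017 \cdot 10^{-7}$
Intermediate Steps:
$D = 45$ ($D = \left(-9\right) \left(-5\right) = 45$)
$y{\left(h \right)} = \sqrt{2} \sqrt{h}$ ($y{\left(h \right)} = \sqrt{2 h} = \sqrt{2} \sqrt{h}$)
$L{\left(d,H \right)} = H d$
$f{\left(M,x \right)} = 45 x^{2}$ ($f{\left(M,x \right)} = 45 x x = 45 x^{2}$)
$\frac{1}{f{\left(y{\left(1 \right)} 1,158 \right)}} = \frac{1}{45 \cdot 158^{2}} = \frac{1}{45 \cdot 24964} = \frac{1}{1123380}$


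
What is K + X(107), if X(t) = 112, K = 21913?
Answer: 22025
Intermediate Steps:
K + X(107) = 21913 + 112 = 22025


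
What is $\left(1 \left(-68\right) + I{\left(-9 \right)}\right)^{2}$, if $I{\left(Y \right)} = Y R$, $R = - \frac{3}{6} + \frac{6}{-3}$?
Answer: $\frac{8281}{4} \approx 2070.3$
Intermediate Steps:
$R = - \frac{5}{2}$ ($R = \left(-3\right) \frac{1}{6} + 6 \left(- \frac{1}{3}\right) = - \frac{1}{2} - 2 = - \frac{5}{2} \approx -2.5$)
$I{\left(Y \right)} = - \frac{5 Y}{2}$ ($I{\left(Y \right)} = Y \left(- \frac{5}{2}\right) = - \frac{5 Y}{2}$)
$\left(1 \left(-68\right) + I{\left(-9 \right)}\right)^{2} = \left(1 \left(-68\right) - - \frac{45}{2}\right)^{2} = \left(-68 + \frac{45}{2}\right)^{2} = \left(- \frac{91}{2}\right)^{2} = \frac{8281}{4}$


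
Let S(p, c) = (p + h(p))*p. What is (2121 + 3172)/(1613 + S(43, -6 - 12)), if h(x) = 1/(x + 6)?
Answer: 259357/169681 ≈ 1.5285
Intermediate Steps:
h(x) = 1/(6 + x)
S(p, c) = p*(p + 1/(6 + p)) (S(p, c) = (p + 1/(6 + p))*p = p*(p + 1/(6 + p)))
(2121 + 3172)/(1613 + S(43, -6 - 12)) = (2121 + 3172)/(1613 + 43*(1 + 43*(6 + 43))/(6 + 43)) = 5293/(1613 + 43*(1 + 43*49)/49) = 5293/(1613 + 43*(1/49)*(1 + 2107)) = 5293/(1613 + 43*(1/49)*2108) = 5293/(1613 + 90644/49) = 5293/(169681/49) = 5293*(49/169681) = 259357/169681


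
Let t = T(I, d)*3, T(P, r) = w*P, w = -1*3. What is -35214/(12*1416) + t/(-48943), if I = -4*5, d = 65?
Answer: -287756227/138606576 ≈ -2.0761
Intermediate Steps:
w = -3
I = -20
T(P, r) = -3*P
t = 180 (t = -3*(-20)*3 = 60*3 = 180)
-35214/(12*1416) + t/(-48943) = -35214/(12*1416) + 180/(-48943) = -35214/16992 + 180*(-1/48943) = -35214*1/16992 - 180/48943 = -5869/2832 - 180/48943 = -287756227/138606576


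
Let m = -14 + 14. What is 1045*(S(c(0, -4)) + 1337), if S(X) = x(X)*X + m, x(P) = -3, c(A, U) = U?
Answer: 1409705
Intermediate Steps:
m = 0
S(X) = -3*X (S(X) = -3*X + 0 = -3*X)
1045*(S(c(0, -4)) + 1337) = 1045*(-3*(-4) + 1337) = 1045*(12 + 1337) = 1045*1349 = 1409705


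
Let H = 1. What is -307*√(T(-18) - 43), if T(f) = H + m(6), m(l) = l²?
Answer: -307*I*√6 ≈ -751.99*I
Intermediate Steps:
T(f) = 37 (T(f) = 1 + 6² = 1 + 36 = 37)
-307*√(T(-18) - 43) = -307*√(37 - 43) = -307*I*√6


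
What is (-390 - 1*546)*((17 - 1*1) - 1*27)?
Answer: 10296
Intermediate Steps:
(-390 - 1*546)*((17 - 1*1) - 1*27) = (-390 - 546)*((17 - 1) - 27) = -936*(16 - 27) = -936*(-11) = 10296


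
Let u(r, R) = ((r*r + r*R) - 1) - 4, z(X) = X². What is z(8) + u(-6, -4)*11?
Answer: 669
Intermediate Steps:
u(r, R) = -5 + r² + R*r (u(r, R) = ((r² + R*r) - 1) - 4 = (-1 + r² + R*r) - 4 = -5 + r² + R*r)
z(8) + u(-6, -4)*11 = 8² + (-5 + (-6)² - 4*(-6))*11 = 64 + (-5 + 36 + 24)*11 = 64 + 55*11 = 64 + 605 = 669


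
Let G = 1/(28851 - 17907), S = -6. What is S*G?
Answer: -1/1824 ≈ -0.00054825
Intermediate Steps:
G = 1/10944 ≈ 9.1374e-5
S*G = -6*1/10944 = -1/1824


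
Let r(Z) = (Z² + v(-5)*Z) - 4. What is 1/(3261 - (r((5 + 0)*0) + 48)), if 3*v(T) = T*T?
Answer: 1/3217 ≈ 0.00031085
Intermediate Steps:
v(T) = T²/3 (v(T) = (T*T)/3 = T²/3)
r(Z) = -4 + Z² + 25*Z/3 (r(Z) = (Z² + ((⅓)*(-5)²)*Z) - 4 = (Z² + ((⅓)*25)*Z) - 4 = (Z² + 25*Z/3) - 4 = -4 + Z² + 25*Z/3)
1/(3261 - (r((5 + 0)*0) + 48)) = 1/(3261 - ((-4 + ((5 + 0)*0)² + 25*((5 + 0)*0)/3) + 48)) = 1/(3261 - ((-4 + (5*0)² + 25*(5*0)/3) + 48)) = 1/(3261 - ((-4 + 0² + (25/3)*0) + 48)) = 1/(3261 - ((-4 + 0 + 0) + 48)) = 1/(3261 - (-4 + 48)) = 1/(3261 - 1*44) = 1/(3261 - 44) = 1/3217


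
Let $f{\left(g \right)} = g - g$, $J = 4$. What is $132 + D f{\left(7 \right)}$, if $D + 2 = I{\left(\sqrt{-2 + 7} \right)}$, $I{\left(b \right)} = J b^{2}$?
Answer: $132$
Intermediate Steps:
$f{\left(g \right)} = 0$
$I{\left(b \right)} = 4 b^{2}$
$D = 18$ ($D = -2 + 4 \left(\sqrt{-2 + 7}\right)^{2} = -2 + 4 \left(\sqrt{5}\right)^{2} = -2 + 4 \cdot 5 = -2 + 20 = 18$)
$132 + D f{\left(7 \right)} = 132 + 18 \cdot 0 = 132 + 0 = 132$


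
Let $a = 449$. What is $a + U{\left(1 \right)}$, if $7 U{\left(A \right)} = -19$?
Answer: $\frac{3124}{7} \approx 446.29$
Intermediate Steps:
$U{\left(A \right)} = - \frac{19}{7}$ ($U{\left(A \right)} = \frac{1}{7} \left(-19\right) = - \frac{19}{7}$)
$a + U{\left(1 \right)} = 449 - \frac{19}{7} = \frac{3124}{7}$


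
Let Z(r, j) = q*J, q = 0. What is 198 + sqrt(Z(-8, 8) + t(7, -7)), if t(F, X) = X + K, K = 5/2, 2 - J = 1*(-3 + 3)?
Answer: 198 + 3*I*sqrt(2)/2 ≈ 198.0 + 2.1213*I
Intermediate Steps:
J = 2 (J = 2 - (-3 + 3) = 2 - 0 = 2 - 1*0 = 2 + 0 = 2)
K = 5/2 (K = 5*(1/2) = 5/2 ≈ 2.5000)
Z(r, j) = 0 (Z(r, j) = 0*2 = 0)
t(F, X) = 5/2 + X (t(F, X) = X + 5/2 = 5/2 + X)
198 + sqrt(Z(-8, 8) + t(7, -7)) = 198 + sqrt(0 + (5/2 - 7)) = 198 + sqrt(0 - 9/2) = 198 + sqrt(-9/2) = 198 + 3*I*sqrt(2)/2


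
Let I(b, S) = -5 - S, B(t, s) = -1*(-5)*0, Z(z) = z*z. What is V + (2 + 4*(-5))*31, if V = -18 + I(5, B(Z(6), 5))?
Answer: -581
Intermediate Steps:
Z(z) = z²
B(t, s) = 0 (B(t, s) = 5*0 = 0)
V = -23 (V = -18 + (-5 - 1*0) = -18 + (-5 + 0) = -18 - 5 = -23)
V + (2 + 4*(-5))*31 = -23 + (2 + 4*(-5))*31 = -23 + (2 - 20)*31 = -23 - 18*31 = -23 - 558 = -581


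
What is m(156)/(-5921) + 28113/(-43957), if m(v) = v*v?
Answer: -1236194625/260269397 ≈ -4.7497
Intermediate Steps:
m(v) = v²
m(156)/(-5921) + 28113/(-43957) = 156²/(-5921) + 28113/(-43957) = 24336*(-1/5921) + 28113*(-1/43957) = -24336/5921 - 28113/43957 = -1236194625/260269397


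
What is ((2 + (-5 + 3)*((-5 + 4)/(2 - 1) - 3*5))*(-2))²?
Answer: 4624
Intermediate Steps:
((2 + (-5 + 3)*((-5 + 4)/(2 - 1) - 3*5))*(-2))² = ((2 - 2*(-1/1 - 15))*(-2))² = ((2 - 2*(-1*1 - 15))*(-2))² = ((2 - 2*(-1 - 15))*(-2))² = ((2 - 2*(-16))*(-2))² = ((2 + 32)*(-2))² = (34*(-2))² = (-68)² = 4624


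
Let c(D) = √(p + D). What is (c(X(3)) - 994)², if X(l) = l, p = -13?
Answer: (994 - I*√10)² ≈ 9.8803e+5 - 6287.0*I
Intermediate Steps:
c(D) = √(-13 + D)
(c(X(3)) - 994)² = (√(-13 + 3) - 994)² = (√(-10) - 994)² = (I*√10 - 994)² = (-994 + I*√10)²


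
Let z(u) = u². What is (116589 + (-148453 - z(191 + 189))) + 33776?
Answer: -142488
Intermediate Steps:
(116589 + (-148453 - z(191 + 189))) + 33776 = (116589 + (-148453 - (191 + 189)²)) + 33776 = (116589 + (-148453 - 1*380²)) + 33776 = (116589 + (-148453 - 1*144400)) + 33776 = (116589 + (-148453 - 144400)) + 33776 = (116589 - 292853) + 33776 = -176264 + 33776 = -142488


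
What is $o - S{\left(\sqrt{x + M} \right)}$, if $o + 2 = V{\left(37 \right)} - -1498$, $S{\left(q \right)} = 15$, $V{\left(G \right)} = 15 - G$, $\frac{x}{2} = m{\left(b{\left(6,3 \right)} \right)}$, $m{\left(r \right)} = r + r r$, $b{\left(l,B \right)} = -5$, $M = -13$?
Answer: $1459$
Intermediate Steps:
$m{\left(r \right)} = r + r^{2}$
$x = 40$ ($x = 2 \left(- 5 \left(1 - 5\right)\right) = 2 \left(\left(-5\right) \left(-4\right)\right) = 2 \cdot 20 = 40$)
$o = 1474$ ($o = -2 + \left(\left(15 - 37\right) - -1498\right) = -2 + \left(\left(15 - 37\right) + 1498\right) = -2 + \left(-22 + 1498\right) = -2 + 1476 = 1474$)
$o - S{\left(\sqrt{x + M} \right)} = 1474 - 15 = 1459$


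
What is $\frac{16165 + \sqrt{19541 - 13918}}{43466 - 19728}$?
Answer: $\frac{16165}{23738} + \frac{\sqrt{5623}}{23738} \approx 0.68413$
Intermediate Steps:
$\frac{16165 + \sqrt{19541 - 13918}}{43466 - 19728} = \frac{16165 + \sqrt{5623}}{23738} = \left(16165 + \sqrt{5623}\right) \frac{1}{23738} = \frac{16165}{23738} + \frac{\sqrt{5623}}{23738}$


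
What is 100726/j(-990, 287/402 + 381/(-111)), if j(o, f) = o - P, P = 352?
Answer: -50363/671 ≈ -75.057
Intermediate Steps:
j(o, f) = -352 + o (j(o, f) = o - 1*352 = o - 352 = -352 + o)
100726/j(-990, 287/402 + 381/(-111)) = 100726/(-352 - 990) = 100726/(-1342) = 100726*(-1/1342) = -50363/671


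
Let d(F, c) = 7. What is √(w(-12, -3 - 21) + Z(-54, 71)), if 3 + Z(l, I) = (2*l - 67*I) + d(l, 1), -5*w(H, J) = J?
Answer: I*√121405/5 ≈ 69.686*I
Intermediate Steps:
w(H, J) = -J/5
Z(l, I) = 4 - 67*I + 2*l (Z(l, I) = -3 + ((2*l - 67*I) + 7) = -3 + ((-67*I + 2*l) + 7) = -3 + (7 - 67*I + 2*l) = 4 - 67*I + 2*l)
√(w(-12, -3 - 21) + Z(-54, 71)) = √(-(-3 - 21)/5 + (4 - 67*71 + 2*(-54))) = √(-⅕*(-24) + (4 - 4757 - 108)) = √(24/5 - 4861) = √(-24281/5) = I*√121405/5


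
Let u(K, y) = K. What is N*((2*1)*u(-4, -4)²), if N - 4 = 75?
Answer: 2528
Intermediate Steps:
N = 79 (N = 4 + 75 = 79)
N*((2*1)*u(-4, -4)²) = 79*((2*1)*(-4)²) = 79*(2*16) = 79*32 = 2528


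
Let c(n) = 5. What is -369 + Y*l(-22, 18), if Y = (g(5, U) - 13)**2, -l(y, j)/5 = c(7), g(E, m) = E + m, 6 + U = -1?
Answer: -5994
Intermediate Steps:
U = -7 (U = -6 - 1 = -7)
l(y, j) = -25 (l(y, j) = -5*5 = -25)
Y = 225 (Y = ((5 - 7) - 13)**2 = (-2 - 13)**2 = (-15)**2 = 225)
-369 + Y*l(-22, 18) = -369 + 225*(-25) = -369 - 5625 = -5994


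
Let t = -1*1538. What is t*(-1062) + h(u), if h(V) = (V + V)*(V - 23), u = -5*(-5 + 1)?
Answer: 1633236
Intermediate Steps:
t = -1538
u = 20 (u = -5*(-4) = 20)
h(V) = 2*V*(-23 + V) (h(V) = (2*V)*(-23 + V) = 2*V*(-23 + V))
t*(-1062) + h(u) = -1538*(-1062) + 2*20*(-23 + 20) = 1633356 + 2*20*(-3) = 1633356 - 120 = 1633236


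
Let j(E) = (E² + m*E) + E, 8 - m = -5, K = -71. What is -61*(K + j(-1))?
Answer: 5124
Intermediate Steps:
m = 13 (m = 8 - 1*(-5) = 8 + 5 = 13)
j(E) = E² + 14*E (j(E) = (E² + 13*E) + E = E² + 14*E)
-61*(K + j(-1)) = -61*(-71 - (14 - 1)) = -61*(-71 - 1*13) = -61*(-71 - 13) = -61*(-84) = 5124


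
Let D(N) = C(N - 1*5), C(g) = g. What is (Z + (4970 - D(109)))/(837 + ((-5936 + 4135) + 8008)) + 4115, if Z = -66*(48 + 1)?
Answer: 2415641/587 ≈ 4115.2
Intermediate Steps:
Z = -3234 (Z = -66*49 = -3234)
D(N) = -5 + N (D(N) = N - 1*5 = N - 5 = -5 + N)
(Z + (4970 - D(109)))/(837 + ((-5936 + 4135) + 8008)) + 4115 = (-3234 + (4970 - (-5 + 109)))/(837 + ((-5936 + 4135) + 8008)) + 4115 = (-3234 + (4970 - 1*104))/(837 + (-1801 + 8008)) + 4115 = (-3234 + (4970 - 104))/(837 + 6207) + 4115 = (-3234 + 4866)/7044 + 4115 = 1632*(1/7044) + 4115 = 136/587 + 4115 = 2415641/587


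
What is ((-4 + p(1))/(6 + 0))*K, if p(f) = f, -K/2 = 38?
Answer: 38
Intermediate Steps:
K = -76 (K = -2*38 = -76)
((-4 + p(1))/(6 + 0))*K = ((-4 + 1)/(6 + 0))*(-76) = -3/6*(-76) = -3*⅙*(-76) = -½*(-76) = 38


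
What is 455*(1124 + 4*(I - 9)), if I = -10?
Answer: 476840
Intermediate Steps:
455*(1124 + 4*(I - 9)) = 455*(1124 + 4*(-10 - 9)) = 455*(1124 + 4*(-19)) = 455*(1124 - 76) = 455*1048 = 476840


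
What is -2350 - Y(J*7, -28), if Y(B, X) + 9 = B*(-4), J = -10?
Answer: -2621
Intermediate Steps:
Y(B, X) = -9 - 4*B (Y(B, X) = -9 + B*(-4) = -9 - 4*B)
-2350 - Y(J*7, -28) = -2350 - (-9 - (-40)*7) = -2350 - (-9 - 4*(-70)) = -2350 - (-9 + 280) = -2350 - 1*271 = -2350 - 271 = -2621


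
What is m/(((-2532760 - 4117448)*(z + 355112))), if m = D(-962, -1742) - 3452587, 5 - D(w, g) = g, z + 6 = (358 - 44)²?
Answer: 143785/125717194584 ≈ 1.1437e-6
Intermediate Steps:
z = 98590 (z = -6 + (358 - 44)² = -6 + 314² = -6 + 98596 = 98590)
D(w, g) = 5 - g
m = -3450840 (m = (5 - 1*(-1742)) - 3452587 = (5 + 1742) - 3452587 = 1747 - 3452587 = -3450840)
m/(((-2532760 - 4117448)*(z + 355112))) = -3450840*1/((-2532760 - 4117448)*(98590 + 355112)) = -3450840/((-6650208*453702)) = -3450840/(-3017212670016) = -3450840*(-1/3017212670016) = 143785/125717194584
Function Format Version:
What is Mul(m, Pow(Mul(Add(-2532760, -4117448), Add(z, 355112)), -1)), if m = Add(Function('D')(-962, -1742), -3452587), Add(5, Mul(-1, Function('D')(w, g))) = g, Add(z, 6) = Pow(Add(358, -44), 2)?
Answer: Rational(143785, 125717194584) ≈ 1.1437e-6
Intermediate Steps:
z = 98590 (z = Add(-6, Pow(Add(358, -44), 2)) = Add(-6, Pow(314, 2)) = Add(-6, 98596) = 98590)
Function('D')(w, g) = Add(5, Mul(-1, g))
m = -3450840 (m = Add(Add(5, Mul(-1, -1742)), -3452587) = Add(Add(5, 1742), -3452587) = Add(1747, -3452587) = -3450840)
Mul(m, Pow(Mul(Add(-2532760, -4117448), Add(z, 355112)), -1)) = Mul(-3450840, Pow(Mul(Add(-2532760, -4117448), Add(98590, 355112)), -1)) = Mul(-3450840, Pow(Mul(-6650208, 453702), -1)) = Mul(-3450840, Pow(-3017212670016, -1)) = Mul(-3450840, Rational(-1, 3017212670016)) = Rational(143785, 125717194584)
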